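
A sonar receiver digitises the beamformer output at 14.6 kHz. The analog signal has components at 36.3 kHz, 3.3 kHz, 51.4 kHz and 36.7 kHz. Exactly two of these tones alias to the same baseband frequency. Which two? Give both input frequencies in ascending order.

fs/2 = 7.3 kHz.
36.3 kHz mod fs = 7.1 kHz.
7.1 kHz ≤ fs/2 = 7.3 kHz, appears at 7.1 kHz.
3.3 kHz ≤ fs/2 = 7.3 kHz, passes unchanged.
51.4 kHz mod fs = 7.6 kHz.
7.6 kHz > fs/2 = 7.3 kHz, folds to fs − 7.6 kHz = 7 kHz.
36.7 kHz mod fs = 7.5 kHz.
7.5 kHz > fs/2 = 7.3 kHz, folds to fs − 7.5 kHz = 7.1 kHz.
36.3 kHz and 36.7 kHz both map to 7.1 kHz.

36.3 kHz, 36.7 kHz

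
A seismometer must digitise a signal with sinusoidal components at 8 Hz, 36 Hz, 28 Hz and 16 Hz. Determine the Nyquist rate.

Highest-frequency component: 36 Hz.
Nyquist rate = 2 × 36 Hz = 72 Hz.

72 Hz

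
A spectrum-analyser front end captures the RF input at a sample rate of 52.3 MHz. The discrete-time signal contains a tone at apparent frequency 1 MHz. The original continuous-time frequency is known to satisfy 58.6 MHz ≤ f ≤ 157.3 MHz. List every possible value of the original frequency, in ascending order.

103.6 MHz, 105.6 MHz, 155.9 MHz

Frequencies that alias to 1 MHz are k·fs ± 1 MHz for integer k ≥ 0.
k=0: 1 MHz.
k=1: 51.3 MHz, 53.3 MHz.
k=2: 103.6 MHz, 105.6 MHz.
k=3: 155.9 MHz, 157.9 MHz.
k=4: 208.2 MHz, 210.2 MHz.
Within [58.6 MHz, 157.3 MHz]: 103.6 MHz, 105.6 MHz, 155.9 MHz.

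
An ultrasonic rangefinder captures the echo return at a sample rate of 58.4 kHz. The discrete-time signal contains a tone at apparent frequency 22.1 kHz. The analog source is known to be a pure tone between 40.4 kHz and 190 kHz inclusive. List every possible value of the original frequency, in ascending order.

80.5 kHz, 94.7 kHz, 138.9 kHz, 153.1 kHz

Frequencies that alias to 22.1 kHz are k·fs ± 22.1 kHz for integer k ≥ 0.
k=0: 22.1 kHz.
k=1: 36.3 kHz, 80.5 kHz.
k=2: 94.7 kHz, 138.9 kHz.
k=3: 153.1 kHz, 197.3 kHz.
k=4: 211.5 kHz, 255.7 kHz.
Within [40.4 kHz, 190 kHz]: 80.5 kHz, 94.7 kHz, 138.9 kHz, 153.1 kHz.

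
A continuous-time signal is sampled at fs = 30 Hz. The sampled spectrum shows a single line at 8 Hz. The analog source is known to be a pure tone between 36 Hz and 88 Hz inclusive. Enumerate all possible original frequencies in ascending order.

Frequencies that alias to 8 Hz are k·fs ± 8 Hz for integer k ≥ 0.
k=0: 8 Hz.
k=1: 22 Hz, 38 Hz.
k=2: 52 Hz, 68 Hz.
k=3: 82 Hz, 98 Hz.
k=4: 112 Hz, 128 Hz.
Within [36 Hz, 88 Hz]: 38 Hz, 52 Hz, 68 Hz, 82 Hz.

38 Hz, 52 Hz, 68 Hz, 82 Hz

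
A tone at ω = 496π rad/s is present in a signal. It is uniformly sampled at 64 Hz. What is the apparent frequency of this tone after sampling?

8 Hz

ω = 496π rad/s → f = ω/(2π) = 248 Hz.
248 Hz mod fs = 56 Hz.
56 Hz > fs/2 = 32 Hz, folds to fs − 56 Hz = 8 Hz.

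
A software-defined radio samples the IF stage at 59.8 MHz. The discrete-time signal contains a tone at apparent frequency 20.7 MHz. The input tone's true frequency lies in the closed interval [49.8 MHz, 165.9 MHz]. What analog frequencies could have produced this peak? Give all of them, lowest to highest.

Frequencies that alias to 20.7 MHz are k·fs ± 20.7 MHz for integer k ≥ 0.
k=0: 20.7 MHz.
k=1: 39.1 MHz, 80.5 MHz.
k=2: 98.9 MHz, 140.3 MHz.
k=3: 158.7 MHz, 200.1 MHz.
k=4: 218.5 MHz, 259.9 MHz.
Within [49.8 MHz, 165.9 MHz]: 80.5 MHz, 98.9 MHz, 140.3 MHz, 158.7 MHz.

80.5 MHz, 98.9 MHz, 140.3 MHz, 158.7 MHz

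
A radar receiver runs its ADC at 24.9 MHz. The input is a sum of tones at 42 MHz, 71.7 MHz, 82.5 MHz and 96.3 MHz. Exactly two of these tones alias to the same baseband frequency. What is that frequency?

fs/2 = 12.45 MHz.
42 MHz mod fs = 17.1 MHz.
17.1 MHz > fs/2 = 12.45 MHz, folds to fs − 17.1 MHz = 7.8 MHz.
71.7 MHz mod fs = 21.9 MHz.
21.9 MHz > fs/2 = 12.45 MHz, folds to fs − 21.9 MHz = 3 MHz.
82.5 MHz mod fs = 7.8 MHz.
7.8 MHz ≤ fs/2 = 12.45 MHz, appears at 7.8 MHz.
96.3 MHz mod fs = 21.6 MHz.
21.6 MHz > fs/2 = 12.45 MHz, folds to fs − 21.6 MHz = 3.3 MHz.
42 MHz and 82.5 MHz both map to 7.8 MHz.

7.8 MHz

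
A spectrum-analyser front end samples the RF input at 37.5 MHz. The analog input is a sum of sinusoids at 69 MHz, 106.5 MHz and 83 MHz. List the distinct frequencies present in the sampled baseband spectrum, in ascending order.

6 MHz, 8 MHz

fs/2 = 18.75 MHz.
69 MHz mod fs = 31.5 MHz.
31.5 MHz > fs/2 = 18.75 MHz, folds to fs − 31.5 MHz = 6 MHz.
106.5 MHz mod fs = 31.5 MHz.
31.5 MHz > fs/2 = 18.75 MHz, folds to fs − 31.5 MHz = 6 MHz.
83 MHz mod fs = 8 MHz.
8 MHz ≤ fs/2 = 18.75 MHz, appears at 8 MHz.
Distinct values: {6 MHz, 8 MHz}.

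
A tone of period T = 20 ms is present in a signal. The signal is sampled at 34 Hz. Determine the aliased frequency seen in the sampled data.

16 Hz

T = 20 ms → f = 1/T = 50 Hz.
50 Hz mod fs = 16 Hz.
16 Hz ≤ fs/2 = 17 Hz, appears at 16 Hz.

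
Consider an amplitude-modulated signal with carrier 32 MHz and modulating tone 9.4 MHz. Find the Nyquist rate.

82.8 MHz

AM sidebands sit at fc ± fm = 22.6 MHz and 41.4 MHz.
Highest-frequency component: 41.4 MHz.
Nyquist rate = 2 × 41.4 MHz = 82.8 MHz.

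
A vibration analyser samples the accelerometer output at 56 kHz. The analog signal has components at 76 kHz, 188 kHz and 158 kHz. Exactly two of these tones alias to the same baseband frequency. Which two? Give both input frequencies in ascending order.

76 kHz, 188 kHz

fs/2 = 28 kHz.
76 kHz mod fs = 20 kHz.
20 kHz ≤ fs/2 = 28 kHz, appears at 20 kHz.
188 kHz mod fs = 20 kHz.
20 kHz ≤ fs/2 = 28 kHz, appears at 20 kHz.
158 kHz mod fs = 46 kHz.
46 kHz > fs/2 = 28 kHz, folds to fs − 46 kHz = 10 kHz.
76 kHz and 188 kHz both map to 20 kHz.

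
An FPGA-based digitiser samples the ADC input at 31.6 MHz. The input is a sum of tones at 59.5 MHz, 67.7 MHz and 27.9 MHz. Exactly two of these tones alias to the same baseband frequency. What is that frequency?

fs/2 = 15.8 MHz.
59.5 MHz mod fs = 27.9 MHz.
27.9 MHz > fs/2 = 15.8 MHz, folds to fs − 27.9 MHz = 3.7 MHz.
67.7 MHz mod fs = 4.5 MHz.
4.5 MHz ≤ fs/2 = 15.8 MHz, appears at 4.5 MHz.
27.9 MHz > fs/2 = 15.8 MHz, folds to fs − 27.9 MHz = 3.7 MHz.
27.9 MHz and 59.5 MHz both map to 3.7 MHz.

3.7 MHz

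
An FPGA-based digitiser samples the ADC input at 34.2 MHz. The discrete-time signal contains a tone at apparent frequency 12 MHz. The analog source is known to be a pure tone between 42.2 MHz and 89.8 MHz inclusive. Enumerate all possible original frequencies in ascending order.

Frequencies that alias to 12 MHz are k·fs ± 12 MHz for integer k ≥ 0.
k=0: 12 MHz.
k=1: 22.2 MHz, 46.2 MHz.
k=2: 56.4 MHz, 80.4 MHz.
k=3: 90.6 MHz, 114.6 MHz.
Within [42.2 MHz, 89.8 MHz]: 46.2 MHz, 56.4 MHz, 80.4 MHz.

46.2 MHz, 56.4 MHz, 80.4 MHz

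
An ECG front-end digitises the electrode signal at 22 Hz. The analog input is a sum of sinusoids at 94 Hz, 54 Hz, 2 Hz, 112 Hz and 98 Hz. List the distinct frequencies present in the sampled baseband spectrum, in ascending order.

fs/2 = 11 Hz.
94 Hz mod fs = 6 Hz.
6 Hz ≤ fs/2 = 11 Hz, appears at 6 Hz.
54 Hz mod fs = 10 Hz.
10 Hz ≤ fs/2 = 11 Hz, appears at 10 Hz.
2 Hz ≤ fs/2 = 11 Hz, passes unchanged.
112 Hz mod fs = 2 Hz.
2 Hz ≤ fs/2 = 11 Hz, appears at 2 Hz.
98 Hz mod fs = 10 Hz.
10 Hz ≤ fs/2 = 11 Hz, appears at 10 Hz.
Distinct values: {2 Hz, 6 Hz, 10 Hz}.

2 Hz, 6 Hz, 10 Hz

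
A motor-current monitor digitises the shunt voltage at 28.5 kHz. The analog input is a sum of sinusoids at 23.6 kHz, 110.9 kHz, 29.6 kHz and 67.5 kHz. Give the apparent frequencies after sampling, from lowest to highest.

1.1 kHz, 3.1 kHz, 4.9 kHz, 10.5 kHz

fs/2 = 14.25 kHz.
23.6 kHz > fs/2 = 14.25 kHz, folds to fs − 23.6 kHz = 4.9 kHz.
110.9 kHz mod fs = 25.4 kHz.
25.4 kHz > fs/2 = 14.25 kHz, folds to fs − 25.4 kHz = 3.1 kHz.
29.6 kHz mod fs = 1.1 kHz.
1.1 kHz ≤ fs/2 = 14.25 kHz, appears at 1.1 kHz.
67.5 kHz mod fs = 10.5 kHz.
10.5 kHz ≤ fs/2 = 14.25 kHz, appears at 10.5 kHz.
Distinct values: {1.1 kHz, 3.1 kHz, 4.9 kHz, 10.5 kHz}.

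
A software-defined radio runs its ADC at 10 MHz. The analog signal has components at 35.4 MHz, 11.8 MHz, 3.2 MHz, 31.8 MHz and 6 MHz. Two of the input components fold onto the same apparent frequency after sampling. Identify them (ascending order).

fs/2 = 5 MHz.
35.4 MHz mod fs = 5.4 MHz.
5.4 MHz > fs/2 = 5 MHz, folds to fs − 5.4 MHz = 4.6 MHz.
11.8 MHz mod fs = 1.8 MHz.
1.8 MHz ≤ fs/2 = 5 MHz, appears at 1.8 MHz.
3.2 MHz ≤ fs/2 = 5 MHz, passes unchanged.
31.8 MHz mod fs = 1.8 MHz.
1.8 MHz ≤ fs/2 = 5 MHz, appears at 1.8 MHz.
6 MHz > fs/2 = 5 MHz, folds to fs − 6 MHz = 4 MHz.
11.8 MHz and 31.8 MHz both map to 1.8 MHz.

11.8 MHz, 31.8 MHz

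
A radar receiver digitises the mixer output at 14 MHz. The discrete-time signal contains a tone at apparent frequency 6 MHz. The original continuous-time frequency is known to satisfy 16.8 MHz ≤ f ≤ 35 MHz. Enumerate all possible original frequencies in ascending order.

20 MHz, 22 MHz, 34 MHz

Frequencies that alias to 6 MHz are k·fs ± 6 MHz for integer k ≥ 0.
k=0: 6 MHz.
k=1: 8 MHz, 20 MHz.
k=2: 22 MHz, 34 MHz.
k=3: 36 MHz, 48 MHz.
Within [16.8 MHz, 35 MHz]: 20 MHz, 22 MHz, 34 MHz.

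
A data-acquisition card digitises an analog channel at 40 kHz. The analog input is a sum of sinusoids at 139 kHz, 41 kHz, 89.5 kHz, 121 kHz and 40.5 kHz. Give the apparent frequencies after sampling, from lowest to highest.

fs/2 = 20 kHz.
139 kHz mod fs = 19 kHz.
19 kHz ≤ fs/2 = 20 kHz, appears at 19 kHz.
41 kHz mod fs = 1 kHz.
1 kHz ≤ fs/2 = 20 kHz, appears at 1 kHz.
89.5 kHz mod fs = 9.5 kHz.
9.5 kHz ≤ fs/2 = 20 kHz, appears at 9.5 kHz.
121 kHz mod fs = 1 kHz.
1 kHz ≤ fs/2 = 20 kHz, appears at 1 kHz.
40.5 kHz mod fs = 0.5 kHz.
0.5 kHz ≤ fs/2 = 20 kHz, appears at 0.5 kHz.
Distinct values: {0.5 kHz, 1 kHz, 9.5 kHz, 19 kHz}.

0.5 kHz, 1 kHz, 9.5 kHz, 19 kHz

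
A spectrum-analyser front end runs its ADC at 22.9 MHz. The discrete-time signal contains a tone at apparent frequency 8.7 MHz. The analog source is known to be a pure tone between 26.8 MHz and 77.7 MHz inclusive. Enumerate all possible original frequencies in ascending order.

31.6 MHz, 37.1 MHz, 54.5 MHz, 60 MHz, 77.4 MHz

Frequencies that alias to 8.7 MHz are k·fs ± 8.7 MHz for integer k ≥ 0.
k=0: 8.7 MHz.
k=1: 14.2 MHz, 31.6 MHz.
k=2: 37.1 MHz, 54.5 MHz.
k=3: 60 MHz, 77.4 MHz.
k=4: 82.9 MHz, 100.3 MHz.
Within [26.8 MHz, 77.7 MHz]: 31.6 MHz, 37.1 MHz, 54.5 MHz, 60 MHz, 77.4 MHz.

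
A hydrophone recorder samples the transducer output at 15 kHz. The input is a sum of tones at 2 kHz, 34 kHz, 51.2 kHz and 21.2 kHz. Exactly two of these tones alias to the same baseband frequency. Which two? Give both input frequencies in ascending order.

fs/2 = 7.5 kHz.
2 kHz ≤ fs/2 = 7.5 kHz, passes unchanged.
34 kHz mod fs = 4 kHz.
4 kHz ≤ fs/2 = 7.5 kHz, appears at 4 kHz.
51.2 kHz mod fs = 6.2 kHz.
6.2 kHz ≤ fs/2 = 7.5 kHz, appears at 6.2 kHz.
21.2 kHz mod fs = 6.2 kHz.
6.2 kHz ≤ fs/2 = 7.5 kHz, appears at 6.2 kHz.
21.2 kHz and 51.2 kHz both map to 6.2 kHz.

21.2 kHz, 51.2 kHz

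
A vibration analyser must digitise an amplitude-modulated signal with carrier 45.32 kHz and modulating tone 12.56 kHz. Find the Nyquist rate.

AM sidebands sit at fc ± fm = 32.76 kHz and 57.88 kHz.
Highest-frequency component: 57.88 kHz.
Nyquist rate = 2 × 57.88 kHz = 115.76 kHz.

115.76 kHz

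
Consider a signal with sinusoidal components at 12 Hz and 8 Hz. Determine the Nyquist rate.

24 Hz

Highest-frequency component: 12 Hz.
Nyquist rate = 2 × 12 Hz = 24 Hz.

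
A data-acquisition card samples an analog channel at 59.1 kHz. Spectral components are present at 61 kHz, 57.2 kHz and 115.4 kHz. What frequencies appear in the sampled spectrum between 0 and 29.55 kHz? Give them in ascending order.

1.9 kHz, 2.8 kHz

fs/2 = 29.55 kHz.
61 kHz mod fs = 1.9 kHz.
1.9 kHz ≤ fs/2 = 29.55 kHz, appears at 1.9 kHz.
57.2 kHz > fs/2 = 29.55 kHz, folds to fs − 57.2 kHz = 1.9 kHz.
115.4 kHz mod fs = 56.3 kHz.
56.3 kHz > fs/2 = 29.55 kHz, folds to fs − 56.3 kHz = 2.8 kHz.
Distinct values: {1.9 kHz, 2.8 kHz}.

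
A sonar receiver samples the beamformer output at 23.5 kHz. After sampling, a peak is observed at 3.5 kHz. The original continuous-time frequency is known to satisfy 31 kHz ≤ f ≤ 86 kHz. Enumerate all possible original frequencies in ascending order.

43.5 kHz, 50.5 kHz, 67 kHz, 74 kHz

Frequencies that alias to 3.5 kHz are k·fs ± 3.5 kHz for integer k ≥ 0.
k=0: 3.5 kHz.
k=1: 20 kHz, 27 kHz.
k=2: 43.5 kHz, 50.5 kHz.
k=3: 67 kHz, 74 kHz.
k=4: 90.5 kHz, 97.5 kHz.
Within [31 kHz, 86 kHz]: 43.5 kHz, 50.5 kHz, 67 kHz, 74 kHz.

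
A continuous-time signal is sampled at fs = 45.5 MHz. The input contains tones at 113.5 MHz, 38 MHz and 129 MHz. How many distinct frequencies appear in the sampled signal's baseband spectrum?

2

fs/2 = 22.75 MHz.
113.5 MHz mod fs = 22.5 MHz.
22.5 MHz ≤ fs/2 = 22.75 MHz, appears at 22.5 MHz.
38 MHz > fs/2 = 22.75 MHz, folds to fs − 38 MHz = 7.5 MHz.
129 MHz mod fs = 38 MHz.
38 MHz > fs/2 = 22.75 MHz, folds to fs − 38 MHz = 7.5 MHz.
Distinct values: {7.5 MHz, 22.5 MHz} → 2.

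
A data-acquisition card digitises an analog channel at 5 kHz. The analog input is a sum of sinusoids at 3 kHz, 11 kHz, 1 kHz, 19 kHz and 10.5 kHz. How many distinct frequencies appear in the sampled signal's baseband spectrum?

fs/2 = 2.5 kHz.
3 kHz > fs/2 = 2.5 kHz, folds to fs − 3 kHz = 2 kHz.
11 kHz mod fs = 1 kHz.
1 kHz ≤ fs/2 = 2.5 kHz, appears at 1 kHz.
1 kHz ≤ fs/2 = 2.5 kHz, passes unchanged.
19 kHz mod fs = 4 kHz.
4 kHz > fs/2 = 2.5 kHz, folds to fs − 4 kHz = 1 kHz.
10.5 kHz mod fs = 0.5 kHz.
0.5 kHz ≤ fs/2 = 2.5 kHz, appears at 0.5 kHz.
Distinct values: {0.5 kHz, 1 kHz, 2 kHz} → 3.

3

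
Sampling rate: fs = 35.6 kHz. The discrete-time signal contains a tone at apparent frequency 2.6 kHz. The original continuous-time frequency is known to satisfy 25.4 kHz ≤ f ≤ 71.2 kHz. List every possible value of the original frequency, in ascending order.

Frequencies that alias to 2.6 kHz are k·fs ± 2.6 kHz for integer k ≥ 0.
k=0: 2.6 kHz.
k=1: 33 kHz, 38.2 kHz.
k=2: 68.6 kHz, 73.8 kHz.
k=3: 104.2 kHz, 109.4 kHz.
Within [25.4 kHz, 71.2 kHz]: 33 kHz, 38.2 kHz, 68.6 kHz.

33 kHz, 38.2 kHz, 68.6 kHz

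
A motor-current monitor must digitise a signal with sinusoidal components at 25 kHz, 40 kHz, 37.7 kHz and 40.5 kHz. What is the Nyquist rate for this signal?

Highest-frequency component: 40.5 kHz.
Nyquist rate = 2 × 40.5 kHz = 81 kHz.

81 kHz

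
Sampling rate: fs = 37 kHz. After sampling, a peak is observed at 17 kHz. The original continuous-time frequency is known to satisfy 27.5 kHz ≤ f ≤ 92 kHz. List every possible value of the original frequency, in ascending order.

54 kHz, 57 kHz, 91 kHz

Frequencies that alias to 17 kHz are k·fs ± 17 kHz for integer k ≥ 0.
k=0: 17 kHz.
k=1: 20 kHz, 54 kHz.
k=2: 57 kHz, 91 kHz.
k=3: 94 kHz, 128 kHz.
Within [27.5 kHz, 92 kHz]: 54 kHz, 57 kHz, 91 kHz.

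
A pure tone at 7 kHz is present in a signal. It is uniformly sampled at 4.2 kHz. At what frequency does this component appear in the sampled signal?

1.4 kHz

7 kHz mod fs = 2.8 kHz.
2.8 kHz > fs/2 = 2.1 kHz, folds to fs − 2.8 kHz = 1.4 kHz.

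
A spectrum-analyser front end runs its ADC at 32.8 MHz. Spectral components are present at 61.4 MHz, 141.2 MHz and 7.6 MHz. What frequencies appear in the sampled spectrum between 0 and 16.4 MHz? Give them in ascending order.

fs/2 = 16.4 MHz.
61.4 MHz mod fs = 28.6 MHz.
28.6 MHz > fs/2 = 16.4 MHz, folds to fs − 28.6 MHz = 4.2 MHz.
141.2 MHz mod fs = 10 MHz.
10 MHz ≤ fs/2 = 16.4 MHz, appears at 10 MHz.
7.6 MHz ≤ fs/2 = 16.4 MHz, passes unchanged.
Distinct values: {4.2 MHz, 7.6 MHz, 10 MHz}.

4.2 MHz, 7.6 MHz, 10 MHz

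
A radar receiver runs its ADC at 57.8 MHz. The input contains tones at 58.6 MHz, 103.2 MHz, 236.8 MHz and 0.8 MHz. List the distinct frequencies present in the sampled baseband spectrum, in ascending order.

0.8 MHz, 5.6 MHz, 12.4 MHz

fs/2 = 28.9 MHz.
58.6 MHz mod fs = 0.8 MHz.
0.8 MHz ≤ fs/2 = 28.9 MHz, appears at 0.8 MHz.
103.2 MHz mod fs = 45.4 MHz.
45.4 MHz > fs/2 = 28.9 MHz, folds to fs − 45.4 MHz = 12.4 MHz.
236.8 MHz mod fs = 5.6 MHz.
5.6 MHz ≤ fs/2 = 28.9 MHz, appears at 5.6 MHz.
0.8 MHz ≤ fs/2 = 28.9 MHz, passes unchanged.
Distinct values: {0.8 MHz, 5.6 MHz, 12.4 MHz}.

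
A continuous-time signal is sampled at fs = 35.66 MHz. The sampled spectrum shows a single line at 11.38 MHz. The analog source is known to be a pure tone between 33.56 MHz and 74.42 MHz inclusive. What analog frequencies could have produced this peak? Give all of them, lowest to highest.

47.04 MHz, 59.94 MHz

Frequencies that alias to 11.38 MHz are k·fs ± 11.38 MHz for integer k ≥ 0.
k=0: 11.38 MHz.
k=1: 24.28 MHz, 47.04 MHz.
k=2: 59.94 MHz, 82.7 MHz.
k=3: 95.6 MHz, 118.36 MHz.
Within [33.56 MHz, 74.42 MHz]: 47.04 MHz, 59.94 MHz.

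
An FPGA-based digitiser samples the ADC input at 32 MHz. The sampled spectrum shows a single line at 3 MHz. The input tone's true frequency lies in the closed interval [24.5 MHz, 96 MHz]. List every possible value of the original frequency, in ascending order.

29 MHz, 35 MHz, 61 MHz, 67 MHz, 93 MHz

Frequencies that alias to 3 MHz are k·fs ± 3 MHz for integer k ≥ 0.
k=0: 3 MHz.
k=1: 29 MHz, 35 MHz.
k=2: 61 MHz, 67 MHz.
k=3: 93 MHz, 99 MHz.
k=4: 125 MHz, 131 MHz.
Within [24.5 MHz, 96 MHz]: 29 MHz, 35 MHz, 61 MHz, 67 MHz, 93 MHz.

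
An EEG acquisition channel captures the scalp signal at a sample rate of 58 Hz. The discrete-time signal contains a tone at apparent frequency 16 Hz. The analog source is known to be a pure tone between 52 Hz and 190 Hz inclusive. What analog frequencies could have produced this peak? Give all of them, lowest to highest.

74 Hz, 100 Hz, 132 Hz, 158 Hz, 190 Hz

Frequencies that alias to 16 Hz are k·fs ± 16 Hz for integer k ≥ 0.
k=0: 16 Hz.
k=1: 42 Hz, 74 Hz.
k=2: 100 Hz, 132 Hz.
k=3: 158 Hz, 190 Hz.
k=4: 216 Hz, 248 Hz.
Within [52 Hz, 190 Hz]: 74 Hz, 100 Hz, 132 Hz, 158 Hz, 190 Hz.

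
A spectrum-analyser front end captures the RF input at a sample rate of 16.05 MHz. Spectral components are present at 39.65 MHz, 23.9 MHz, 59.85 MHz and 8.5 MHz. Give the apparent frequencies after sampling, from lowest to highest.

fs/2 = 8.025 MHz.
39.65 MHz mod fs = 7.55 MHz.
7.55 MHz ≤ fs/2 = 8.025 MHz, appears at 7.55 MHz.
23.9 MHz mod fs = 7.85 MHz.
7.85 MHz ≤ fs/2 = 8.025 MHz, appears at 7.85 MHz.
59.85 MHz mod fs = 11.7 MHz.
11.7 MHz > fs/2 = 8.025 MHz, folds to fs − 11.7 MHz = 4.35 MHz.
8.5 MHz > fs/2 = 8.025 MHz, folds to fs − 8.5 MHz = 7.55 MHz.
Distinct values: {4.35 MHz, 7.55 MHz, 7.85 MHz}.

4.35 MHz, 7.55 MHz, 7.85 MHz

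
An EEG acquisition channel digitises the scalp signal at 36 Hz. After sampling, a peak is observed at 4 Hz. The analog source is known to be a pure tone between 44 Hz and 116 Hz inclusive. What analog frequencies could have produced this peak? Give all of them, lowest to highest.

68 Hz, 76 Hz, 104 Hz, 112 Hz

Frequencies that alias to 4 Hz are k·fs ± 4 Hz for integer k ≥ 0.
k=0: 4 Hz.
k=1: 32 Hz, 40 Hz.
k=2: 68 Hz, 76 Hz.
k=3: 104 Hz, 112 Hz.
k=4: 140 Hz, 148 Hz.
Within [44 Hz, 116 Hz]: 68 Hz, 76 Hz, 104 Hz, 112 Hz.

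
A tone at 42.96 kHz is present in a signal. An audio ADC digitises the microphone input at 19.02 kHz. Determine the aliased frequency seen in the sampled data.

4.92 kHz

42.96 kHz mod fs = 4.92 kHz.
4.92 kHz ≤ fs/2 = 9.51 kHz, appears at 4.92 kHz.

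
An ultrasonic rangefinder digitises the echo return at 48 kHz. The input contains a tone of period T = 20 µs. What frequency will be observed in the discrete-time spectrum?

T = 20 µs → f = 1/T = 50 kHz.
50 kHz mod fs = 2 kHz.
2 kHz ≤ fs/2 = 24 kHz, appears at 2 kHz.

2 kHz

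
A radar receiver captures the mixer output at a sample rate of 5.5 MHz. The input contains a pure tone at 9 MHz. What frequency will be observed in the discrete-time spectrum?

9 MHz mod fs = 3.5 MHz.
3.5 MHz > fs/2 = 2.75 MHz, folds to fs − 3.5 MHz = 2 MHz.

2 MHz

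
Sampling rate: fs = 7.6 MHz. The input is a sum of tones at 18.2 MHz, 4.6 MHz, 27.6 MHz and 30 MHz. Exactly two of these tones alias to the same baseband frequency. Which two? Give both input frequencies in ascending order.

4.6 MHz, 18.2 MHz

fs/2 = 3.8 MHz.
18.2 MHz mod fs = 3 MHz.
3 MHz ≤ fs/2 = 3.8 MHz, appears at 3 MHz.
4.6 MHz > fs/2 = 3.8 MHz, folds to fs − 4.6 MHz = 3 MHz.
27.6 MHz mod fs = 4.8 MHz.
4.8 MHz > fs/2 = 3.8 MHz, folds to fs − 4.8 MHz = 2.8 MHz.
30 MHz mod fs = 7.2 MHz.
7.2 MHz > fs/2 = 3.8 MHz, folds to fs − 7.2 MHz = 0.4 MHz.
4.6 MHz and 18.2 MHz both map to 3 MHz.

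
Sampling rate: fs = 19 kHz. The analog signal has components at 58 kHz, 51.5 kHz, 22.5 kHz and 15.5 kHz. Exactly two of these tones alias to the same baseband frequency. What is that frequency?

3.5 kHz

fs/2 = 9.5 kHz.
58 kHz mod fs = 1 kHz.
1 kHz ≤ fs/2 = 9.5 kHz, appears at 1 kHz.
51.5 kHz mod fs = 13.5 kHz.
13.5 kHz > fs/2 = 9.5 kHz, folds to fs − 13.5 kHz = 5.5 kHz.
22.5 kHz mod fs = 3.5 kHz.
3.5 kHz ≤ fs/2 = 9.5 kHz, appears at 3.5 kHz.
15.5 kHz > fs/2 = 9.5 kHz, folds to fs − 15.5 kHz = 3.5 kHz.
15.5 kHz and 22.5 kHz both map to 3.5 kHz.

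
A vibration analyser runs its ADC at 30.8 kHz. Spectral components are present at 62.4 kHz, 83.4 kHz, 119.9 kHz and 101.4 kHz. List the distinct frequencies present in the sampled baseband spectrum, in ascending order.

fs/2 = 15.4 kHz.
62.4 kHz mod fs = 0.8 kHz.
0.8 kHz ≤ fs/2 = 15.4 kHz, appears at 0.8 kHz.
83.4 kHz mod fs = 21.8 kHz.
21.8 kHz > fs/2 = 15.4 kHz, folds to fs − 21.8 kHz = 9 kHz.
119.9 kHz mod fs = 27.5 kHz.
27.5 kHz > fs/2 = 15.4 kHz, folds to fs − 27.5 kHz = 3.3 kHz.
101.4 kHz mod fs = 9 kHz.
9 kHz ≤ fs/2 = 15.4 kHz, appears at 9 kHz.
Distinct values: {0.8 kHz, 3.3 kHz, 9 kHz}.

0.8 kHz, 3.3 kHz, 9 kHz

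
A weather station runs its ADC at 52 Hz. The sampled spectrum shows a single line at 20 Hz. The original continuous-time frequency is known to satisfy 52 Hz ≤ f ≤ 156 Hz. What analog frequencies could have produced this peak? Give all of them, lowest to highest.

Frequencies that alias to 20 Hz are k·fs ± 20 Hz for integer k ≥ 0.
k=0: 20 Hz.
k=1: 32 Hz, 72 Hz.
k=2: 84 Hz, 124 Hz.
k=3: 136 Hz, 176 Hz.
k=4: 188 Hz, 228 Hz.
Within [52 Hz, 156 Hz]: 72 Hz, 84 Hz, 124 Hz, 136 Hz.

72 Hz, 84 Hz, 124 Hz, 136 Hz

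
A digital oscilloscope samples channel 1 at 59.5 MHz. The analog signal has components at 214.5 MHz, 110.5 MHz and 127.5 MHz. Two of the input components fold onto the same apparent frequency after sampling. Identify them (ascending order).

110.5 MHz, 127.5 MHz

fs/2 = 29.75 MHz.
214.5 MHz mod fs = 36 MHz.
36 MHz > fs/2 = 29.75 MHz, folds to fs − 36 MHz = 23.5 MHz.
110.5 MHz mod fs = 51 MHz.
51 MHz > fs/2 = 29.75 MHz, folds to fs − 51 MHz = 8.5 MHz.
127.5 MHz mod fs = 8.5 MHz.
8.5 MHz ≤ fs/2 = 29.75 MHz, appears at 8.5 MHz.
110.5 MHz and 127.5 MHz both map to 8.5 MHz.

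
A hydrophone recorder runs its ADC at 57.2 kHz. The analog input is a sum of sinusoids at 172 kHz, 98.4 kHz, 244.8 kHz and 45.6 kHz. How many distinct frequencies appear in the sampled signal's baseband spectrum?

fs/2 = 28.6 kHz.
172 kHz mod fs = 0.4 kHz.
0.4 kHz ≤ fs/2 = 28.6 kHz, appears at 0.4 kHz.
98.4 kHz mod fs = 41.2 kHz.
41.2 kHz > fs/2 = 28.6 kHz, folds to fs − 41.2 kHz = 16 kHz.
244.8 kHz mod fs = 16 kHz.
16 kHz ≤ fs/2 = 28.6 kHz, appears at 16 kHz.
45.6 kHz > fs/2 = 28.6 kHz, folds to fs − 45.6 kHz = 11.6 kHz.
Distinct values: {0.4 kHz, 11.6 kHz, 16 kHz} → 3.

3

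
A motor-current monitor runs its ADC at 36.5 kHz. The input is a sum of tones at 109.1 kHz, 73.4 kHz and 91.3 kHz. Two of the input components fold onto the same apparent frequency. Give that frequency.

0.4 kHz

fs/2 = 18.25 kHz.
109.1 kHz mod fs = 36.1 kHz.
36.1 kHz > fs/2 = 18.25 kHz, folds to fs − 36.1 kHz = 0.4 kHz.
73.4 kHz mod fs = 0.4 kHz.
0.4 kHz ≤ fs/2 = 18.25 kHz, appears at 0.4 kHz.
91.3 kHz mod fs = 18.3 kHz.
18.3 kHz > fs/2 = 18.25 kHz, folds to fs − 18.3 kHz = 18.2 kHz.
73.4 kHz and 109.1 kHz both map to 0.4 kHz.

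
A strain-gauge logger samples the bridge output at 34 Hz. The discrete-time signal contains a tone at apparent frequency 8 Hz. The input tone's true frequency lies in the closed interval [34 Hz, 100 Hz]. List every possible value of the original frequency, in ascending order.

42 Hz, 60 Hz, 76 Hz, 94 Hz

Frequencies that alias to 8 Hz are k·fs ± 8 Hz for integer k ≥ 0.
k=0: 8 Hz.
k=1: 26 Hz, 42 Hz.
k=2: 60 Hz, 76 Hz.
k=3: 94 Hz, 110 Hz.
k=4: 128 Hz, 144 Hz.
Within [34 Hz, 100 Hz]: 42 Hz, 60 Hz, 76 Hz, 94 Hz.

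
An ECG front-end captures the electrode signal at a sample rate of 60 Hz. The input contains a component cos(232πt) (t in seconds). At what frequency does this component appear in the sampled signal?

4 Hz

ω = 232π rad/s → f = ω/(2π) = 116 Hz.
116 Hz mod fs = 56 Hz.
56 Hz > fs/2 = 30 Hz, folds to fs − 56 Hz = 4 Hz.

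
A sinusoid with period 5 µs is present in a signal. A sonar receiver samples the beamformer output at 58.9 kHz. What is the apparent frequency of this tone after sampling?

23.3 kHz

T = 5 µs → f = 1/T = 200 kHz.
200 kHz mod fs = 23.3 kHz.
23.3 kHz ≤ fs/2 = 29.45 kHz, appears at 23.3 kHz.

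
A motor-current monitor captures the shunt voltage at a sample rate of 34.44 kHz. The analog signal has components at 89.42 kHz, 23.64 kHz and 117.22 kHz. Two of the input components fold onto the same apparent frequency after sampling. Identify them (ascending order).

89.42 kHz, 117.22 kHz

fs/2 = 17.22 kHz.
89.42 kHz mod fs = 20.54 kHz.
20.54 kHz > fs/2 = 17.22 kHz, folds to fs − 20.54 kHz = 13.9 kHz.
23.64 kHz > fs/2 = 17.22 kHz, folds to fs − 23.64 kHz = 10.8 kHz.
117.22 kHz mod fs = 13.9 kHz.
13.9 kHz ≤ fs/2 = 17.22 kHz, appears at 13.9 kHz.
89.42 kHz and 117.22 kHz both map to 13.9 kHz.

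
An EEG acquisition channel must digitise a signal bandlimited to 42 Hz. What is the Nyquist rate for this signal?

84 Hz

Nyquist rate = 2 × 42 Hz = 84 Hz.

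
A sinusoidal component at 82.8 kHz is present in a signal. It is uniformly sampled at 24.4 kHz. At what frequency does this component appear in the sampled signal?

82.8 kHz mod fs = 9.6 kHz.
9.6 kHz ≤ fs/2 = 12.2 kHz, appears at 9.6 kHz.

9.6 kHz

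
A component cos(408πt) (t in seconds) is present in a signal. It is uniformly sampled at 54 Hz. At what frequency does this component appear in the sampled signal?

ω = 408π rad/s → f = ω/(2π) = 204 Hz.
204 Hz mod fs = 42 Hz.
42 Hz > fs/2 = 27 Hz, folds to fs − 42 Hz = 12 Hz.

12 Hz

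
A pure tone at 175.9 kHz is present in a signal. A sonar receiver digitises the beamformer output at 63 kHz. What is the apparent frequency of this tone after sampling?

175.9 kHz mod fs = 49.9 kHz.
49.9 kHz > fs/2 = 31.5 kHz, folds to fs − 49.9 kHz = 13.1 kHz.

13.1 kHz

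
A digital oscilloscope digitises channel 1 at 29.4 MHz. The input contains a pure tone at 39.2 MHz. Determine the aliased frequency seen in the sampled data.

9.8 MHz

39.2 MHz mod fs = 9.8 MHz.
9.8 MHz ≤ fs/2 = 14.7 MHz, appears at 9.8 MHz.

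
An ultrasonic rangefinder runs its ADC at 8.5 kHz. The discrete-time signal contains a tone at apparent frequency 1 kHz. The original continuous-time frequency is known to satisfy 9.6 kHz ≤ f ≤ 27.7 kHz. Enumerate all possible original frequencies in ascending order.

16 kHz, 18 kHz, 24.5 kHz, 26.5 kHz

Frequencies that alias to 1 kHz are k·fs ± 1 kHz for integer k ≥ 0.
k=0: 1 kHz.
k=1: 7.5 kHz, 9.5 kHz.
k=2: 16 kHz, 18 kHz.
k=3: 24.5 kHz, 26.5 kHz.
k=4: 33 kHz, 35 kHz.
Within [9.6 kHz, 27.7 kHz]: 16 kHz, 18 kHz, 24.5 kHz, 26.5 kHz.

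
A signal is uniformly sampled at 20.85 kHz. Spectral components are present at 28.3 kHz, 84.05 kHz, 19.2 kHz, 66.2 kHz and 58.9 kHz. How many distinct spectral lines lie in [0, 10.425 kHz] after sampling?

fs/2 = 10.425 kHz.
28.3 kHz mod fs = 7.45 kHz.
7.45 kHz ≤ fs/2 = 10.425 kHz, appears at 7.45 kHz.
84.05 kHz mod fs = 0.65 kHz.
0.65 kHz ≤ fs/2 = 10.425 kHz, appears at 0.65 kHz.
19.2 kHz > fs/2 = 10.425 kHz, folds to fs − 19.2 kHz = 1.65 kHz.
66.2 kHz mod fs = 3.65 kHz.
3.65 kHz ≤ fs/2 = 10.425 kHz, appears at 3.65 kHz.
58.9 kHz mod fs = 17.2 kHz.
17.2 kHz > fs/2 = 10.425 kHz, folds to fs − 17.2 kHz = 3.65 kHz.
Distinct values: {0.65 kHz, 1.65 kHz, 3.65 kHz, 7.45 kHz} → 4.

4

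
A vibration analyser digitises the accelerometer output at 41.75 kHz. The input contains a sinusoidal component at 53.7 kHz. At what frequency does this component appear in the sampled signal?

11.95 kHz

53.7 kHz mod fs = 11.95 kHz.
11.95 kHz ≤ fs/2 = 20.875 kHz, appears at 11.95 kHz.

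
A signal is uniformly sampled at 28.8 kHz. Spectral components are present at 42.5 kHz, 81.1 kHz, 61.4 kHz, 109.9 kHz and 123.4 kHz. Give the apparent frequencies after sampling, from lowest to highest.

fs/2 = 14.4 kHz.
42.5 kHz mod fs = 13.7 kHz.
13.7 kHz ≤ fs/2 = 14.4 kHz, appears at 13.7 kHz.
81.1 kHz mod fs = 23.5 kHz.
23.5 kHz > fs/2 = 14.4 kHz, folds to fs − 23.5 kHz = 5.3 kHz.
61.4 kHz mod fs = 3.8 kHz.
3.8 kHz ≤ fs/2 = 14.4 kHz, appears at 3.8 kHz.
109.9 kHz mod fs = 23.5 kHz.
23.5 kHz > fs/2 = 14.4 kHz, folds to fs − 23.5 kHz = 5.3 kHz.
123.4 kHz mod fs = 8.2 kHz.
8.2 kHz ≤ fs/2 = 14.4 kHz, appears at 8.2 kHz.
Distinct values: {3.8 kHz, 5.3 kHz, 8.2 kHz, 13.7 kHz}.

3.8 kHz, 5.3 kHz, 8.2 kHz, 13.7 kHz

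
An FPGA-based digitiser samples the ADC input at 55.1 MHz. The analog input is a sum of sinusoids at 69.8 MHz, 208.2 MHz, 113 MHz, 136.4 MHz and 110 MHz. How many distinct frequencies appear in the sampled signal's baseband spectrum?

fs/2 = 27.55 MHz.
69.8 MHz mod fs = 14.7 MHz.
14.7 MHz ≤ fs/2 = 27.55 MHz, appears at 14.7 MHz.
208.2 MHz mod fs = 42.9 MHz.
42.9 MHz > fs/2 = 27.55 MHz, folds to fs − 42.9 MHz = 12.2 MHz.
113 MHz mod fs = 2.8 MHz.
2.8 MHz ≤ fs/2 = 27.55 MHz, appears at 2.8 MHz.
136.4 MHz mod fs = 26.2 MHz.
26.2 MHz ≤ fs/2 = 27.55 MHz, appears at 26.2 MHz.
110 MHz mod fs = 54.9 MHz.
54.9 MHz > fs/2 = 27.55 MHz, folds to fs − 54.9 MHz = 0.2 MHz.
Distinct values: {0.2 MHz, 2.8 MHz, 12.2 MHz, 14.7 MHz, 26.2 MHz} → 5.

5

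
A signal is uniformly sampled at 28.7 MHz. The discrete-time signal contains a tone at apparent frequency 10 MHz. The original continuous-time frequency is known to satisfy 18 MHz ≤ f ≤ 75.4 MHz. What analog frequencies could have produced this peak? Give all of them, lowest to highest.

18.7 MHz, 38.7 MHz, 47.4 MHz, 67.4 MHz

Frequencies that alias to 10 MHz are k·fs ± 10 MHz for integer k ≥ 0.
k=0: 10 MHz.
k=1: 18.7 MHz, 38.7 MHz.
k=2: 47.4 MHz, 67.4 MHz.
k=3: 76.1 MHz, 96.1 MHz.
Within [18 MHz, 75.4 MHz]: 18.7 MHz, 38.7 MHz, 47.4 MHz, 67.4 MHz.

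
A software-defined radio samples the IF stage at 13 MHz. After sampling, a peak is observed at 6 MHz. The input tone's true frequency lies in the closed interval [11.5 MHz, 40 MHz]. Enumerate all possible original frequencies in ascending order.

19 MHz, 20 MHz, 32 MHz, 33 MHz

Frequencies that alias to 6 MHz are k·fs ± 6 MHz for integer k ≥ 0.
k=0: 6 MHz.
k=1: 7 MHz, 19 MHz.
k=2: 20 MHz, 32 MHz.
k=3: 33 MHz, 45 MHz.
k=4: 46 MHz, 58 MHz.
Within [11.5 MHz, 40 MHz]: 19 MHz, 20 MHz, 32 MHz, 33 MHz.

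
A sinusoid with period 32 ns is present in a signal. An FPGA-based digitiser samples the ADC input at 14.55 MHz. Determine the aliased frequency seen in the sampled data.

T = 32 ns → f = 1/T = 31.25 MHz.
31.25 MHz mod fs = 2.15 MHz.
2.15 MHz ≤ fs/2 = 7.275 MHz, appears at 2.15 MHz.

2.15 MHz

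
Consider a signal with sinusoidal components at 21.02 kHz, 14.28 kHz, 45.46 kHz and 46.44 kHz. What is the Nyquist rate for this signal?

92.88 kHz

Highest-frequency component: 46.44 kHz.
Nyquist rate = 2 × 46.44 kHz = 92.88 kHz.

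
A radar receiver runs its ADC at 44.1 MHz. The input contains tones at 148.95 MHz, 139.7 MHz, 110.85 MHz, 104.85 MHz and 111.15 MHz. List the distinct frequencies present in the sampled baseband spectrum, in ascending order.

fs/2 = 22.05 MHz.
148.95 MHz mod fs = 16.65 MHz.
16.65 MHz ≤ fs/2 = 22.05 MHz, appears at 16.65 MHz.
139.7 MHz mod fs = 7.4 MHz.
7.4 MHz ≤ fs/2 = 22.05 MHz, appears at 7.4 MHz.
110.85 MHz mod fs = 22.65 MHz.
22.65 MHz > fs/2 = 22.05 MHz, folds to fs − 22.65 MHz = 21.45 MHz.
104.85 MHz mod fs = 16.65 MHz.
16.65 MHz ≤ fs/2 = 22.05 MHz, appears at 16.65 MHz.
111.15 MHz mod fs = 22.95 MHz.
22.95 MHz > fs/2 = 22.05 MHz, folds to fs − 22.95 MHz = 21.15 MHz.
Distinct values: {7.4 MHz, 16.65 MHz, 21.15 MHz, 21.45 MHz}.

7.4 MHz, 16.65 MHz, 21.15 MHz, 21.45 MHz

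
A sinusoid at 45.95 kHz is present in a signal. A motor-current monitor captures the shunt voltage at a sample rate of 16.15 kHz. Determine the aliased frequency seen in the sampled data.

45.95 kHz mod fs = 13.65 kHz.
13.65 kHz > fs/2 = 8.075 kHz, folds to fs − 13.65 kHz = 2.5 kHz.

2.5 kHz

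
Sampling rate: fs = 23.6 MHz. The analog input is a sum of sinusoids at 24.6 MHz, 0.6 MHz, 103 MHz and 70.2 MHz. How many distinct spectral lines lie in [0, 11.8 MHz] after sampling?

3

fs/2 = 11.8 MHz.
24.6 MHz mod fs = 1 MHz.
1 MHz ≤ fs/2 = 11.8 MHz, appears at 1 MHz.
0.6 MHz ≤ fs/2 = 11.8 MHz, passes unchanged.
103 MHz mod fs = 8.6 MHz.
8.6 MHz ≤ fs/2 = 11.8 MHz, appears at 8.6 MHz.
70.2 MHz mod fs = 23 MHz.
23 MHz > fs/2 = 11.8 MHz, folds to fs − 23 MHz = 0.6 MHz.
Distinct values: {0.6 MHz, 1 MHz, 8.6 MHz} → 3.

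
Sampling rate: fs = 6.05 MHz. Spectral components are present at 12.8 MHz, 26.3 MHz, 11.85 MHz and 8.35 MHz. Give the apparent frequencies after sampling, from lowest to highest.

fs/2 = 3.025 MHz.
12.8 MHz mod fs = 0.7 MHz.
0.7 MHz ≤ fs/2 = 3.025 MHz, appears at 0.7 MHz.
26.3 MHz mod fs = 2.1 MHz.
2.1 MHz ≤ fs/2 = 3.025 MHz, appears at 2.1 MHz.
11.85 MHz mod fs = 5.8 MHz.
5.8 MHz > fs/2 = 3.025 MHz, folds to fs − 5.8 MHz = 0.25 MHz.
8.35 MHz mod fs = 2.3 MHz.
2.3 MHz ≤ fs/2 = 3.025 MHz, appears at 2.3 MHz.
Distinct values: {0.25 MHz, 0.7 MHz, 2.1 MHz, 2.3 MHz}.

0.25 MHz, 0.7 MHz, 2.1 MHz, 2.3 MHz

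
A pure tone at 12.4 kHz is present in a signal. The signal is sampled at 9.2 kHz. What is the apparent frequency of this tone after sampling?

3.2 kHz

12.4 kHz mod fs = 3.2 kHz.
3.2 kHz ≤ fs/2 = 4.6 kHz, appears at 3.2 kHz.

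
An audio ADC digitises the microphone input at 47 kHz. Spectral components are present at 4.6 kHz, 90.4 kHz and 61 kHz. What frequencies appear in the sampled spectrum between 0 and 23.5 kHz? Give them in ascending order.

3.6 kHz, 4.6 kHz, 14 kHz

fs/2 = 23.5 kHz.
4.6 kHz ≤ fs/2 = 23.5 kHz, passes unchanged.
90.4 kHz mod fs = 43.4 kHz.
43.4 kHz > fs/2 = 23.5 kHz, folds to fs − 43.4 kHz = 3.6 kHz.
61 kHz mod fs = 14 kHz.
14 kHz ≤ fs/2 = 23.5 kHz, appears at 14 kHz.
Distinct values: {3.6 kHz, 4.6 kHz, 14 kHz}.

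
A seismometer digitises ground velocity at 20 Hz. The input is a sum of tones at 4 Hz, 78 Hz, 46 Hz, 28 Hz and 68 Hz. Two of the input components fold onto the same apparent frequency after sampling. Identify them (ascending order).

fs/2 = 10 Hz.
4 Hz ≤ fs/2 = 10 Hz, passes unchanged.
78 Hz mod fs = 18 Hz.
18 Hz > fs/2 = 10 Hz, folds to fs − 18 Hz = 2 Hz.
46 Hz mod fs = 6 Hz.
6 Hz ≤ fs/2 = 10 Hz, appears at 6 Hz.
28 Hz mod fs = 8 Hz.
8 Hz ≤ fs/2 = 10 Hz, appears at 8 Hz.
68 Hz mod fs = 8 Hz.
8 Hz ≤ fs/2 = 10 Hz, appears at 8 Hz.
28 Hz and 68 Hz both map to 8 Hz.

28 Hz, 68 Hz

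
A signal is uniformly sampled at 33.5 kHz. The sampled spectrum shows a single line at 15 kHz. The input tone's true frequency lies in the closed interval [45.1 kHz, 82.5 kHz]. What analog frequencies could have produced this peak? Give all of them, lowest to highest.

Frequencies that alias to 15 kHz are k·fs ± 15 kHz for integer k ≥ 0.
k=0: 15 kHz.
k=1: 18.5 kHz, 48.5 kHz.
k=2: 52 kHz, 82 kHz.
k=3: 85.5 kHz, 115.5 kHz.
Within [45.1 kHz, 82.5 kHz]: 48.5 kHz, 52 kHz, 82 kHz.

48.5 kHz, 52 kHz, 82 kHz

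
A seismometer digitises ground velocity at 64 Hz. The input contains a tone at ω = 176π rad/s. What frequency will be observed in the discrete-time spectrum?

ω = 176π rad/s → f = ω/(2π) = 88 Hz.
88 Hz mod fs = 24 Hz.
24 Hz ≤ fs/2 = 32 Hz, appears at 24 Hz.

24 Hz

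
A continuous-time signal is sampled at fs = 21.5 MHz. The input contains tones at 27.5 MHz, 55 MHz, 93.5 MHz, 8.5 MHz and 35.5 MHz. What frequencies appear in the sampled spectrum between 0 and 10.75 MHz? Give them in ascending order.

6 MHz, 7.5 MHz, 8.5 MHz, 9.5 MHz

fs/2 = 10.75 MHz.
27.5 MHz mod fs = 6 MHz.
6 MHz ≤ fs/2 = 10.75 MHz, appears at 6 MHz.
55 MHz mod fs = 12 MHz.
12 MHz > fs/2 = 10.75 MHz, folds to fs − 12 MHz = 9.5 MHz.
93.5 MHz mod fs = 7.5 MHz.
7.5 MHz ≤ fs/2 = 10.75 MHz, appears at 7.5 MHz.
8.5 MHz ≤ fs/2 = 10.75 MHz, passes unchanged.
35.5 MHz mod fs = 14 MHz.
14 MHz > fs/2 = 10.75 MHz, folds to fs − 14 MHz = 7.5 MHz.
Distinct values: {6 MHz, 7.5 MHz, 8.5 MHz, 9.5 MHz}.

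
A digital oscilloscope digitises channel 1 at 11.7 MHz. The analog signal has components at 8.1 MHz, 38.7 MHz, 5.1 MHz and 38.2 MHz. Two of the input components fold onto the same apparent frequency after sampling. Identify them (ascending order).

8.1 MHz, 38.7 MHz

fs/2 = 5.85 MHz.
8.1 MHz > fs/2 = 5.85 MHz, folds to fs − 8.1 MHz = 3.6 MHz.
38.7 MHz mod fs = 3.6 MHz.
3.6 MHz ≤ fs/2 = 5.85 MHz, appears at 3.6 MHz.
5.1 MHz ≤ fs/2 = 5.85 MHz, passes unchanged.
38.2 MHz mod fs = 3.1 MHz.
3.1 MHz ≤ fs/2 = 5.85 MHz, appears at 3.1 MHz.
8.1 MHz and 38.7 MHz both map to 3.6 MHz.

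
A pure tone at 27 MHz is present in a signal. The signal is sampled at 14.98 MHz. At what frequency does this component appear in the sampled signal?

2.96 MHz

27 MHz mod fs = 12.02 MHz.
12.02 MHz > fs/2 = 7.49 MHz, folds to fs − 12.02 MHz = 2.96 MHz.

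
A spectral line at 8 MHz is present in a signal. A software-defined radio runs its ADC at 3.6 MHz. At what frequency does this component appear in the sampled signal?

8 MHz mod fs = 0.8 MHz.
0.8 MHz ≤ fs/2 = 1.8 MHz, appears at 0.8 MHz.

0.8 MHz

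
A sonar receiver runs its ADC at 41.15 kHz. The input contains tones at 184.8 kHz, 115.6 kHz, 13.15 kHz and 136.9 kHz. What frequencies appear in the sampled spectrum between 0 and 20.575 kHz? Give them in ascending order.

7.85 kHz, 13.15 kHz, 13.45 kHz, 20.2 kHz

fs/2 = 20.575 kHz.
184.8 kHz mod fs = 20.2 kHz.
20.2 kHz ≤ fs/2 = 20.575 kHz, appears at 20.2 kHz.
115.6 kHz mod fs = 33.3 kHz.
33.3 kHz > fs/2 = 20.575 kHz, folds to fs − 33.3 kHz = 7.85 kHz.
13.15 kHz ≤ fs/2 = 20.575 kHz, passes unchanged.
136.9 kHz mod fs = 13.45 kHz.
13.45 kHz ≤ fs/2 = 20.575 kHz, appears at 13.45 kHz.
Distinct values: {7.85 kHz, 13.15 kHz, 13.45 kHz, 20.2 kHz}.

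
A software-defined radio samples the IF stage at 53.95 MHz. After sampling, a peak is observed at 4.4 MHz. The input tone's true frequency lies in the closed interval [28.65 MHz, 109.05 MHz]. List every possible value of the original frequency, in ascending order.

Frequencies that alias to 4.4 MHz are k·fs ± 4.4 MHz for integer k ≥ 0.
k=0: 4.4 MHz.
k=1: 49.55 MHz, 58.35 MHz.
k=2: 103.5 MHz, 112.3 MHz.
k=3: 157.45 MHz, 166.25 MHz.
Within [28.65 MHz, 109.05 MHz]: 49.55 MHz, 58.35 MHz, 103.5 MHz.

49.55 MHz, 58.35 MHz, 103.5 MHz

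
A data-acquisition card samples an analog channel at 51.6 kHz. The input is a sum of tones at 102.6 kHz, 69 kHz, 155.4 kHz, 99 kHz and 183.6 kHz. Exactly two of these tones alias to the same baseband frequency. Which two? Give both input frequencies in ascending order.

102.6 kHz, 155.4 kHz

fs/2 = 25.8 kHz.
102.6 kHz mod fs = 51 kHz.
51 kHz > fs/2 = 25.8 kHz, folds to fs − 51 kHz = 0.6 kHz.
69 kHz mod fs = 17.4 kHz.
17.4 kHz ≤ fs/2 = 25.8 kHz, appears at 17.4 kHz.
155.4 kHz mod fs = 0.6 kHz.
0.6 kHz ≤ fs/2 = 25.8 kHz, appears at 0.6 kHz.
99 kHz mod fs = 47.4 kHz.
47.4 kHz > fs/2 = 25.8 kHz, folds to fs − 47.4 kHz = 4.2 kHz.
183.6 kHz mod fs = 28.8 kHz.
28.8 kHz > fs/2 = 25.8 kHz, folds to fs − 28.8 kHz = 22.8 kHz.
102.6 kHz and 155.4 kHz both map to 0.6 kHz.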